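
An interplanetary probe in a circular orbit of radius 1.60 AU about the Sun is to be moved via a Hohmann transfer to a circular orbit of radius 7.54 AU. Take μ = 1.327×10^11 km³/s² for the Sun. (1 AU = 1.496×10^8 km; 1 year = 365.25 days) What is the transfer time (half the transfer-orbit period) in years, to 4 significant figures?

t = 4.885 years

In km: r₁ = 1.60 × 1.496×10^8 = 2.3936×10^8 km; r₂ = 7.54 × 1.496×10^8 = 1.127984×10^9 km.
Semi-major axis of the transfer orbit: a_t = (2.3936×10^8 + 1.127984×10^9)/2 = 6.83672×10^8 km.
Transfer time t = π√(a_t³/μ) = π√((6.83672×10^8)³ / 1.327×10^11) = 1.5417×10^8 s.
Converting: 1.5417×10^8 s ÷ 3.15576×10^7 s/year (365.25 × 86400) = 4.885 years.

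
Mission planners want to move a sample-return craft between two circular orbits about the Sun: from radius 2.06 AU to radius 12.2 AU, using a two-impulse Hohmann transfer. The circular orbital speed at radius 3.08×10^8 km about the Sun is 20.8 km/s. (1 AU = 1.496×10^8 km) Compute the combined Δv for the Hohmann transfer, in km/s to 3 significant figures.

Δv = 10.4 km/s

From the circular-orbit relation v² = μ/r at r = 3.08×10^8 km: μ = v²r = (20.8)² × 3.08×10^8 = 1.33253×10^11 km³/s².
In km: r₁ = 2.06 × 1.496×10^8 = 3.08176×10^8 km; r₂ = 12.2 × 1.496×10^8 = 1.82512×10^9 km.
Transfer-ellipse semi-major axis a_t = (r₁ + r₂)/2 = (3.08176×10^8 + 1.82512×10^9)/2 = 1.066648×10^9 km.
Circular speed at r₁: v₁ = √(μ/r₁) = √(1.33253×10^11/3.08176×10^8) = 20.794 km/s.
Transfer-orbit speed at r₁ (vis-viva equation): v_p = √[μ(2/r₁ − 1/a_t)] = 27.200 km/s.
First burn Δv₁ = |v_p − v₁| = 6.406 km/s.
Circular speed at r₂: v₂ = √(μ/r₂) = 8.545 km/s.
Transfer-orbit speed at r₂: v_a = √[μ(2/r₂ − 1/a_t)] = 4.593 km/s.
Second burn Δv₂ = |v₂ − v_a| = 3.952 km/s.
Δv = Δv₁ + Δv₂ = 6.406 + 3.952 = 10.36 km/s.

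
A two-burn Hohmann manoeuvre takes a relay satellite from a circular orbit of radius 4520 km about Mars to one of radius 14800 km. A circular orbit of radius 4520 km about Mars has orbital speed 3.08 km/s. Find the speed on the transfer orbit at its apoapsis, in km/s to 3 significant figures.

From the circular-orbit relation v² = μ/r at r = 4520 km: μ = v²r = (3.08)² × 4520 = 42878.5 km³/s².
Semi-major axis of the transfer orbit: a_t = (4520 + 14800)/2 = 9660 km.
The apoapsis of the transfer ellipse is at r = 14800 km.
Applying v² = μ(2/r − 1/a_t): v = 1.164 km/s.

v = 1.16 km/s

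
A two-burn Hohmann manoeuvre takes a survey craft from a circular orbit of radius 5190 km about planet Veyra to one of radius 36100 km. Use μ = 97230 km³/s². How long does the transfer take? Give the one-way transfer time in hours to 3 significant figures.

Semi-major axis of the transfer orbit: a_t = (5190 + 36100)/2 = 20645 km.
Half the transfer-orbit period gives t = π√(a_t³/μ) = 29890 s.
Converting: 29890 s ÷ 3600 s/hour = 8.30 hours.

t = 8.30 hours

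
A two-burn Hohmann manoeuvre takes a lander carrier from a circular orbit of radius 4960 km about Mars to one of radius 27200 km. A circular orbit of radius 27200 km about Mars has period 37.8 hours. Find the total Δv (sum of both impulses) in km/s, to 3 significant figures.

Δv = 1.44 km/s

From Kepler's third law T² = 4π²r³/μ at r = 27200 km, T = 37.8 hours = 37.8 × 3600 s = 1.3608×10^5 s: μ = 4π²r³/T² = 42902.0 km³/s².
Semi-major axis of the transfer orbit: a_t = (4960 + 27200)/2 = 16080 km.
At r₁ the circular-orbit speed is v₁ = √(μ/r₁) = 2.94102 km/s.
On the transfer ellipse at r₁, vis-viva gives v_p = √[μ(2/r₁ − 1/a_t)] = 3.82507 km/s.
First burn Δv₁ = |v_p − v₁| = 0.88405 km/s.
Circular speed at r₂: v₂ = √(μ/r₂) = 1.2559 km/s.
Transfer-orbit speed at r₂: v_a = √[μ(2/r₂ − 1/a_t)] = 0.69751 km/s.
Second burn Δv₂ = |v₂ − v_a| = 0.55839 km/s.
Total Δv = Δv₁ + Δv₂ = 1.442 km/s.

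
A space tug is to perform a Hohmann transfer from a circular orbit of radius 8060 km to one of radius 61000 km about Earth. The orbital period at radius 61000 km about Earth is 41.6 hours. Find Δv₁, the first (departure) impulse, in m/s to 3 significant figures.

From Kepler's third law T² = 4π²r³/μ at r = 61000 km, T = 41.6 hours = 41.6 × 3600 s = 1.4976×10^5 s: μ = 4π²r³/T² = 3.99538×10^5 km³/s².
Semi-major axis of the transfer orbit: a_t = (8060 + 61000)/2 = 34530 km.
On the circular orbit at r = 8060 km, v_c = √(μ/r) = 7.041 km/s.
Transfer-orbit speed at the same r (vis-viva, a = a_t): v_t = √[μ(2/r − 1/a_t)] = 9.358 km/s.
Δv₁ = |v_t − v_c| = |9.358 − 7.041| = 2.317 km/s.

Δv₁ = 2320 m/s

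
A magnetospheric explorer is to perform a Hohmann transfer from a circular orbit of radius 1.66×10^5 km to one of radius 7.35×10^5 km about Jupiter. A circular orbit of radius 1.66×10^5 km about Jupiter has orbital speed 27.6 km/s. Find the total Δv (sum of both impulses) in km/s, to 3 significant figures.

From the circular-orbit relation v² = μ/r at r = 1.66×10^5 km: μ = v²r = (27.6)² × 1.66×10^5 = 1.26452×10^8 km³/s².
The Hohmann ellipse has a_t = (r₁ + r₂)/2 = 4.505×10^5 km.
Circular speed at r₁: v₁ = √(μ/r₁) = √(1.26452×10^8/1.660×10^5) = 27.600 km/s.
Transfer-orbit speed at r₁ (v² = μ(2/r − 1/a)): v_p = √[μ(2/r₁ − 1/a_t)] = 35.254 km/s.
First burn Δv₁ = |v_p − v₁| = 7.654 km/s.
Circular speed at r₂: v₂ = √(μ/r₂) = 13.1165 km/s.
Transfer-orbit speed at r₂: v_a = √[μ(2/r₂ − 1/a_t)] = 7.96207 km/s.
Second burn Δv₂ = |v₂ − v_a| = 5.154 km/s.
Total Δv = Δv₁ + Δv₂ = 12.81 km/s.

Δv = 12.8 km/s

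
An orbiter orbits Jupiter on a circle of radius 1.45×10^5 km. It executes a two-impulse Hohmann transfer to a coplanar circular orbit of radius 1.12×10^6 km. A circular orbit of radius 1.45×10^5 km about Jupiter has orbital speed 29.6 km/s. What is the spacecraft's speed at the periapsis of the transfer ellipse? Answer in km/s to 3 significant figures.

From the circular-orbit relation v² = μ/r at r = 1.45×10^5 km: μ = v²r = (29.6)² × 1.45×10^5 = 1.27043×10^8 km³/s².
Transfer-ellipse semi-major axis a_t = (r₁ + r₂)/2 = (1.450×10^5 + 1.120×10^6)/2 = 6.325×10^5 km.
At periapsis, r = 1.450×10^5 km.
Vis-viva: v = √[μ(2/r − 1/a_t)] = √[1.27043×10^8 × (2/1.450×10^5 − 1/6.325×10^5)] = 39.39 km/s.

v = 39.4 km/s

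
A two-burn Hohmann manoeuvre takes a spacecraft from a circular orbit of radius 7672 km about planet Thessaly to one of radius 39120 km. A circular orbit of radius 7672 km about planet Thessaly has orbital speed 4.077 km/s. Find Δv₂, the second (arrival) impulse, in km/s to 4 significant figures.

From the circular-orbit relation v² = μ/r at r = 7672 km: μ = v²r = (4.077)² × 7672 = 1.27523×10^5 km³/s².
The Hohmann ellipse has a_t = (r₁ + r₂)/2 = 23396 km.
Circular speed at r = 39120 km: v_c = √(μ/r) = 1.8055 km/s.
Transfer-orbit speed at the same r (vis-viva, a = a_t): v_t = √[μ(2/r − 1/a_t)] = 1.0339 km/s.
Δv₂ = |v_t − v_c| = |1.0339 − 1.8055| = 0.7716 km/s.

Δv₂ = 0.7716 km/s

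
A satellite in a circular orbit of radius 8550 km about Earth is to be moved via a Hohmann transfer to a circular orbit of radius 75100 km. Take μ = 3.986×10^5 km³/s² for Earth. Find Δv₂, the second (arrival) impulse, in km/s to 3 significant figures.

Δv₂ = 1.26 km/s

The Hohmann ellipse has a_t = (r₁ + r₂)/2 = 41825 km.
On the circular orbit at r = 75100 km, v_c = √(μ/r) = 2.304 km/s.
Transfer-orbit speed at the same r (vis-viva, a = a_t): v_t = √[μ(2/r − 1/a_t)] = 1.042 km/s.
Δv₂ = |v_t − v_c| = |1.042 − 2.304| = 1.262 km/s.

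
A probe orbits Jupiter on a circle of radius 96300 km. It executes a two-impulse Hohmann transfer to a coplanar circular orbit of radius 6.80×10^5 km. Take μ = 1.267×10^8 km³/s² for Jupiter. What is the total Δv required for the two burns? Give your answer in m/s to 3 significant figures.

Semi-major axis of the transfer orbit: a_t = (96300 + 6.800×10^5)/2 = 3.8815×10^5 km.
At r₁ the circular-orbit speed is v₁ = √(μ/r₁) = 36.27 km/s.
Transfer-orbit speed at r₁ (v² = μ(2/r − 1/a)): v_p = √[μ(2/r₁ − 1/a_t)] = 48.01 km/s.
First burn Δv₁ = |v_p − v₁| = 11.74 km/s.
At r₂, v₂ = √(μ/r₂) = 13.65 km/s.
Transfer-orbit speed at r₂: v_a = √[μ(2/r₂ − 1/a_t)] = 6.799 km/s.
Second burn Δv₂ = |v₂ − v_a| = 6.851 km/s.
Δv = Δv₁ + Δv₂ = 11.74 + 6.851 = 18.59 km/s.

Δv = 18600 m/s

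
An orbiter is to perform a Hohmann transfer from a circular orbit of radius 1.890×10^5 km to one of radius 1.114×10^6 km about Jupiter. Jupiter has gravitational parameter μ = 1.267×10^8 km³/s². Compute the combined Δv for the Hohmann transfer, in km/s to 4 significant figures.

Δv = 12.89 km/s

The Hohmann ellipse has a_t = (r₁ + r₂)/2 = 6.515×10^5 km.
Circular speed at r₁: v₁ = √(μ/r₁) = √(1.267×10^8/1.890×10^5) = 25.892 km/s.
Transfer-orbit speed at r₁ (vis-viva): v_p = √[μ(2/r₁ − 1/a_t)] = 33.857 km/s.
First burn Δv₁ = |v_p − v₁| = 7.965 km/s.
At r₂, v₂ = √(μ/r₂) = 10.665 km/s.
Transfer-orbit speed at r₂: v_a = √[μ(2/r₂ − 1/a_t)] = 5.7441 km/s.
Second burn Δv₂ = |v₂ − v_a| = 4.921 km/s.
Total Δv = Δv₁ + Δv₂ = 12.89 km/s.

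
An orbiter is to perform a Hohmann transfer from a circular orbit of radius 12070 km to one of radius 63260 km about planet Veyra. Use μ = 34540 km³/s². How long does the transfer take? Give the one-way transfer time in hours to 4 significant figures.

t = 34.32 hours

Semi-major axis of the transfer orbit: a_t = (12070 + 63260)/2 = 37665 km.
By Kepler's third law the transfer-orbit period is T = 2π√(a_t³/μ), so t = T/2 = 1.23565×10^5 s.
Converting: 1.23565×10^5 s ÷ 3600 s/hour = 34.32 hours.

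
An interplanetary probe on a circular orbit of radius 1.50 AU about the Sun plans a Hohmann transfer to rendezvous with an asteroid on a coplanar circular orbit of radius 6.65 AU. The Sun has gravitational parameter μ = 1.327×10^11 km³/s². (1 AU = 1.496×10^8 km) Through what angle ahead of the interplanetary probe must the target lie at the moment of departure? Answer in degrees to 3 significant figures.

In km: r₁ = 1.50 × 1.496×10^8 = 2.244×10^8 km; r₂ = 6.65 × 1.496×10^8 = 9.9484×10^8 km.
Semi-major axis of the transfer orbit: a_t = (2.244×10^8 + 9.9484×10^8)/2 = 6.0962×10^8 km.
Transfer time t = π√(a_t³/μ) = 1.298×10^8 s.
Target angular speed ω₂ = √(μ/r₂³) = 1.161×10^-8 rad/s.
Angle swept by the target during transfer: ω₂·t = 1.507 rad = 86.34°.
The interplanetary probe traverses 180° on the transfer ellipse, so the target must lead by 180° − 86.34° = 93.7°.

φ = 93.7°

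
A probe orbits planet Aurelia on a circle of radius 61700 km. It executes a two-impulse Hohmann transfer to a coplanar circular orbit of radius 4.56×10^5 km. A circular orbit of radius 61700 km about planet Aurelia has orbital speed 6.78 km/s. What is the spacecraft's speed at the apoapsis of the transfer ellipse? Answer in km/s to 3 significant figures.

From the circular-orbit relation v² = μ/r at r = 61700 km: μ = v²r = (6.78)² × 61700 = 2.83625×10^6 km³/s².
Transfer-ellipse semi-major axis a_t = (r₁ + r₂)/2 = (61700 + 4.560×10^5)/2 = 2.5885×10^5 km.
At apoapsis, r = 4.560×10^5 km.
From the vis-viva equation, v = √[μ(2/r − 1/a_t)] = 1.218 km/s.

v = 1.22 km/s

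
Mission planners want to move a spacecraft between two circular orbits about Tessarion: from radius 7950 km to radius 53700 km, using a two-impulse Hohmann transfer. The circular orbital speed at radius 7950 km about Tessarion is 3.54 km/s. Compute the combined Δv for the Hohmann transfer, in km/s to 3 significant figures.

Δv = 1.80 km/s

From the circular-orbit relation v² = μ/r at r = 7950 km: μ = v²r = (3.54)² × 7950 = 99626.2 km³/s².
Transfer-ellipse semi-major axis a_t = (r₁ + r₂)/2 = (7950 + 53700)/2 = 30825 km.
At r₁ the circular-orbit speed is v₁ = √(μ/r₁) = 3.5400 km/s.
On the transfer ellipse at r₁, vis-viva equation gives v_p = √[μ(2/r₁ − 1/a_t)] = 4.6724 km/s.
First burn Δv₁ = |v_p − v₁| = 1.1324 km/s.
At r₂, v₂ = √(μ/r₂) = 1.36207 km/s.
Transfer-orbit speed at r₂: v_a = √[μ(2/r₂ − 1/a_t)] = 0.691722 km/s.
Second burn Δv₂ = |v₂ − v_a| = 0.67035 km/s.
Total Δv = Δv₁ + Δv₂ = 1.803 km/s.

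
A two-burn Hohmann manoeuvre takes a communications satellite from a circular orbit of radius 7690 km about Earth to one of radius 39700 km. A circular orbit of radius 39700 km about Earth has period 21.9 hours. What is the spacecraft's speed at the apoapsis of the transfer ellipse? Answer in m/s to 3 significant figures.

v = 1800 m/s

From Kepler's third law T² = 4π²r³/μ at r = 39700 km, T = 21.9 hours = 21.9 × 3600 s = 78840 s: μ = 4π²r³/T² = 3.97409×10^5 km³/s².
The Hohmann ellipse has a_t = (r₁ + r₂)/2 = 23695 km.
The apoapsis of the transfer ellipse is at r = 39700 km.
From the vis-viva equation, v = √[μ(2/r − 1/a_t)] = 1.802 km/s.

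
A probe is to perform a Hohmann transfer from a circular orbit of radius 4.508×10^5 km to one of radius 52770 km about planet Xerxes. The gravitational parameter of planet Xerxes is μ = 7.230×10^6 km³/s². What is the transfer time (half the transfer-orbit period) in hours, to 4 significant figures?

Transfer-ellipse semi-major axis a_t = (r₁ + r₂)/2 = (4.508×10^5 + 52770)/2 = 2.51785×10^5 km.
Half the transfer-orbit period gives t = π√(a_t³/μ) = 1.476×10^5 s.
Converting: 1.476×10^5 s ÷ 3600 s/hour = 41.00 hours.

t = 41.00 hours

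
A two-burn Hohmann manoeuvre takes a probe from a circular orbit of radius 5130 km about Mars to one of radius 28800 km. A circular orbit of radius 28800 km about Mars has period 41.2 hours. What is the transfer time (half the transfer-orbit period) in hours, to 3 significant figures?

From Kepler's third law T² = 4π²r³/μ at r = 28800 km, T = 41.2 hours = 41.2 × 3600 s = 1.4832×10^5 s: μ = 4π²r³/T² = 42868.4 km³/s².
Transfer-ellipse semi-major axis a_t = (r₁ + r₂)/2 = (5130 + 28800)/2 = 16965 km.
Half the transfer-orbit period gives t = π√(a_t³/μ) = 33530 s.
Converting: 33530 s ÷ 3600 s/hour = 9.31 hours.

t = 9.31 hours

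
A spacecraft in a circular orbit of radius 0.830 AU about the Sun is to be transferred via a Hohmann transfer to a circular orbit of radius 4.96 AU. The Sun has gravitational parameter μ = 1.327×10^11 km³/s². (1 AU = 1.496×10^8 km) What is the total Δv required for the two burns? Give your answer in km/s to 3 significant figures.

In km: r₁ = 0.830 × 1.496×10^8 = 1.24168×10^8 km; r₂ = 4.96 × 1.496×10^8 = 7.42016×10^8 km.
Semi-major axis of the transfer orbit: a_t = (1.24168×10^8 + 7.42016×10^8)/2 = 4.33092×10^8 km.
At r₁ the circular-orbit speed is v₁ = √(μ/r₁) = 32.69 km/s.
Transfer-orbit speed at r₁ (vis-viva equation): v_p = √[μ(2/r₁ − 1/a_t)] = 42.79 km/s.
First burn Δv₁ = |v_p − v₁| = 10.10 km/s.
Circular speed at r₂: v₂ = √(μ/r₂) = 13.37300 km/s.
Transfer-orbit speed at r₂: v_a = √[μ(2/r₂ − 1/a_t)] = 7.160504 km/s.
Second burn Δv₂ = |v₂ − v_a| = 6.212 km/s.
Δv = Δv₁ + Δv₂ = 10.10 + 6.212 = 16.31 km/s.

Δv = 16.3 km/s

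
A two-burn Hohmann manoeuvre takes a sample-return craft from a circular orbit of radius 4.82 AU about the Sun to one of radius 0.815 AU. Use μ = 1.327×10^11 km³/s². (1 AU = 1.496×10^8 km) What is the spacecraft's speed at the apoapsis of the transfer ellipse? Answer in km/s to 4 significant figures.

v = 7.296 km/s

In km: r₁ = 4.82 × 1.496×10^8 = 7.21072×10^8 km; r₂ = 0.815 × 1.496×10^8 = 1.21924×10^8 km.
Transfer-ellipse semi-major axis a_t = (r₁ + r₂)/2 = (7.21072×10^8 + 1.21924×10^8)/2 = 4.21498×10^8 km.
At apoapsis, r = 7.21072×10^8 km.
From the vis-viva equation, v = √[μ(2/r − 1/a_t)] = 7.296 km/s.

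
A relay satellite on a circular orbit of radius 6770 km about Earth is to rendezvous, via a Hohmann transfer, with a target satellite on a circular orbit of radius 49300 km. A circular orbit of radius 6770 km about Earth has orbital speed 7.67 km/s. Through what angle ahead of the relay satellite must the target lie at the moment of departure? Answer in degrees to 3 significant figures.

From the circular-orbit relation v² = μ/r at r = 6770 km: μ = v²r = (7.67)² × 6770 = 3.98272×10^5 km³/s².
Transfer-ellipse semi-major axis a_t = (r₁ + r₂)/2 = (6770 + 49300)/2 = 28035 km.
The half-period of the transfer ellipse is t = π√(a_t³/μ) = 23367 s.
Target angular speed ω₂ = √(μ/r₂³) = 5.7653×10^-5 rad/s.
Angle swept by the target during transfer: ω₂·t = 1.3472 rad = 77.19°.
Arrival is 180° from departure on the ellipse, so φ = 180° − 77.19° = 103°.

φ = 103°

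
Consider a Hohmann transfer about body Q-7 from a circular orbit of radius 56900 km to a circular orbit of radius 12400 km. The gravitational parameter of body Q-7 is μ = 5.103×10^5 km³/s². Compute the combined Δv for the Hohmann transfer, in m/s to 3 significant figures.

The Hohmann ellipse has a_t = (r₁ + r₂)/2 = 34650 km.
At r₁ the circular-orbit speed is v₁ = √(μ/r₁) = 2.9947 km/s.
Transfer-orbit speed at r₁ (vis-viva): v_a = √[μ(2/r₁ − 1/a_t)] = 1.7915 km/s.
First burn Δv₁ = |v_a − v₁| = 1.203 km/s.
At r₂, v₂ = √(μ/r₂) = 6.415 km/s.
Transfer-orbit speed at r₂: v_p = √[μ(2/r₂ − 1/a_t)] = 8.221 km/s.
Second burn Δv₂ = |v₂ − v_p| = 1.806 km/s.
Δv = Δv₁ + Δv₂ = 1.203 + 1.806 = 3.009 km/s.

Δv = 3010 m/s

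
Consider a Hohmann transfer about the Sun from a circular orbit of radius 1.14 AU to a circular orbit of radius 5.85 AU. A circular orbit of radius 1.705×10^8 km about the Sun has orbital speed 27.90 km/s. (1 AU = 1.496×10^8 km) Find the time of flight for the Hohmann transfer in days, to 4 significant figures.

t = 1193 days

From the circular-orbit relation v² = μ/r at r = 1.705×10^8 km: μ = v²r = (27.90)² × 1.705×10^8 = 1.32719×10^11 km³/s².
In km: r₁ = 1.14 × 1.496×10^8 = 1.70544×10^8 km; r₂ = 5.85 × 1.496×10^8 = 8.7516×10^8 km.
Semi-major axis of the transfer orbit: a_t = (1.70544×10^8 + 8.7516×10^8)/2 = 5.22852×10^8 km.
By Kepler's third law the transfer-orbit period is T = 2π√(a_t³/μ), so t = T/2 = 1.031×10^8 s.
Converting: 1.031×10^8 s ÷ 86400 s/day = 1193 days.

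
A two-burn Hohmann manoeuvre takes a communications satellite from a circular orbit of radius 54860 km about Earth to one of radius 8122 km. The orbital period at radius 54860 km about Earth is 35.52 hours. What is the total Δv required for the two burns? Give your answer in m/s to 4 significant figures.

Δv = 3568 m/s

From Kepler's third law T² = 4π²r³/μ at r = 54860 km, T = 35.52 hours = 35.52 × 3600 s = 1.27872×10^5 s: μ = 4π²r³/T² = 3.98636×10^5 km³/s².
Transfer-ellipse semi-major axis a_t = (r₁ + r₂)/2 = (54860 + 8122)/2 = 31491 km.
Circular speed at r₁: v₁ = √(μ/r₁) = √(3.98636×10^5/54860) = 2.696 km/s.
Transfer-orbit speed at r₁ (v² = μ(2/r − 1/a)): v_a = √[μ(2/r₁ − 1/a_t)] = 1.369 km/s.
First burn Δv₁ = |v_a − v₁| = 1.327 km/s.
At r₂, v₂ = √(μ/r₂) = 7.006 km/s.
Transfer-orbit speed at r₂: v_p = √[μ(2/r₂ − 1/a_t)] = 9.247 km/s.
Second burn Δv₂ = |v₂ − v_p| = 2.241 km/s.
Total Δv = Δv₁ + Δv₂ = 3.568 km/s.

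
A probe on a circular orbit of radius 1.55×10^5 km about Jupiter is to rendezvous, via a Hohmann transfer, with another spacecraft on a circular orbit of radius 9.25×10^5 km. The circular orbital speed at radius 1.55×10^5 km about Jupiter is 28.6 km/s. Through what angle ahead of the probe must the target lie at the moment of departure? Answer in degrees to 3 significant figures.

φ = 99.7°

From the circular-orbit relation v² = μ/r at r = 1.55×10^5 km: μ = v²r = (28.6)² × 1.55×10^5 = 1.26784×10^8 km³/s².
Semi-major axis of the transfer orbit: a_t = (1.550×10^5 + 9.250×10^5)/2 = 5.400×10^5 km.
The half-period of the transfer ellipse is t = π√(a_t³/μ) = 1.10716×10^5 s.
Target angular speed ω₂ = √(μ/r₂³) = 1.26567×10^-5 rad/s.
Angle swept by the target during transfer: ω₂·t = 1.4013 rad = 80.29°.
Arrival is 180° from departure on the ellipse, so φ = 180° − 80.29° = 99.7°.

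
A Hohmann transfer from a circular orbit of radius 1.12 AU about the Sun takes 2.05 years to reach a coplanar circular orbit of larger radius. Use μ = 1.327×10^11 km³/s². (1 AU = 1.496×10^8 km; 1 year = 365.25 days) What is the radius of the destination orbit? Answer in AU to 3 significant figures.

r₂ = 4.00 AU

In km: r₁ = 1.12 × 1.496×10^8 = 1.67552×10^8 km.
Transfer time t = 2.05 years × 365.25 × 86400 s = 6.469308×10^7 s, and t = π√(a_t³/μ).
So a_t = (μ t²/π²)^(1/3) = (1.327×10^11 × (6.469308×10^7)² / π²)^(1/3) = 3.8320×10^8 km.
Since a_t = (r₁ + r₂)/2, r₂ = 2a_t − r₁ = 2×3.8320×10^8 − 1.67552×10^8 = 5.98848×10^8 km.
In AU: r₂ = 5.98848×10^8 / 1.496×10^8 = 4.00 AU.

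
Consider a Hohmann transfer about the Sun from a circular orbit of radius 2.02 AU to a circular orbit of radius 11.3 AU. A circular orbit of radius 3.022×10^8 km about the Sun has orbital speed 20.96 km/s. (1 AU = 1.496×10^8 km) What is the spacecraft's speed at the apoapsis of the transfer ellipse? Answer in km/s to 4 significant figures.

From the circular-orbit relation v² = μ/r at r = 3.022×10^8 km: μ = v²r = (20.96)² × 3.022×10^8 = 1.32763×10^11 km³/s².
In km: r₁ = 2.02 × 1.496×10^8 = 3.02192×10^8 km; r₂ = 11.3 × 1.496×10^8 = 1.69048×10^9 km.
Semi-major axis of the transfer orbit: a_t = (3.02192×10^8 + 1.69048×10^9)/2 = 9.96336×10^8 km.
The apoapsis of the transfer ellipse is at r = 1.69048×10^9 km.
Applying v² = μ(2/r − 1/a_t): v = 4.881 km/s.

v = 4.881 km/s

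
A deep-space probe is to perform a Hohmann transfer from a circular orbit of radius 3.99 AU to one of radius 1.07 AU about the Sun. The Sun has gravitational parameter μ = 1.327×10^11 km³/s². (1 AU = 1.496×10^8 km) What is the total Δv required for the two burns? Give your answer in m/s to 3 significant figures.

In km: r₁ = 3.99 × 1.496×10^8 = 5.96904×10^8 km; r₂ = 1.07 × 1.496×10^8 = 1.60072×10^8 km.
Transfer-ellipse semi-major axis a_t = (r₁ + r₂)/2 = (5.96904×10^8 + 1.60072×10^8)/2 = 3.78488×10^8 km.
At r₁ the circular-orbit speed is v₁ = √(μ/r₁) = 14.91 km/s.
On the transfer ellipse at r₁, v² = μ(2/r − 1/a) gives v_a = √[μ(2/r₁ − 1/a_t)] = 9.696 km/s.
First burn Δv₁ = |v_a − v₁| = 5.214 km/s.
At r₂, v₂ = √(μ/r₂) = 28.792 km/s.
Transfer-orbit speed at r₂: v_p = √[μ(2/r₂ − 1/a_t)] = 36.158 km/s.
Second burn Δv₂ = |v₂ − v_p| = 7.366 km/s.
Δv = Δv₁ + Δv₂ = 5.214 + 7.366 = 12.58 km/s.

Δv = 12600 m/s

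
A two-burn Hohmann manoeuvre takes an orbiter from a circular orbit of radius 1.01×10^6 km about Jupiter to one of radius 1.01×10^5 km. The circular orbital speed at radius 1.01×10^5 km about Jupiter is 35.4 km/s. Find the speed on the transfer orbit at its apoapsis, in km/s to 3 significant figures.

v = 4.77 km/s

From the circular-orbit relation v² = μ/r at r = 1.01×10^5 km: μ = v²r = (35.4)² × 1.01×10^5 = 1.26569×10^8 km³/s².
Transfer-ellipse semi-major axis a_t = (r₁ + r₂)/2 = (1.010×10^6 + 1.010×10^5)/2 = 5.555×10^5 km.
At apoapsis, r = 1.010×10^6 km.
Vis-viva: v = √[μ(2/r − 1/a_t)] = √[1.26569×10^8 × (2/1.010×10^6 − 1/5.555×10^5)] = 4.773 km/s.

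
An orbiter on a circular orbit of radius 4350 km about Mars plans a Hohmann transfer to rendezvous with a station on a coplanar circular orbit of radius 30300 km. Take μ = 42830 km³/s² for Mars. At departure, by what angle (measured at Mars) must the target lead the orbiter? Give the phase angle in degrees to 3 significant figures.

φ = 102°

The Hohmann ellipse has a_t = (r₁ + r₂)/2 = 17325 km.
The half-period of the transfer ellipse is t = π√(a_t³/μ) = 34617 s.
The target's mean motion on its circular orbit is ω₂ = √(μ/r₂³) = 3.9238×10^-5 rad/s.
Angle swept by the target during transfer: ω₂·t = 1.3583 rad = 77.82°.
The orbiter traverses 180° on the transfer ellipse, so the target must lead by 180° − 77.82° = 102°.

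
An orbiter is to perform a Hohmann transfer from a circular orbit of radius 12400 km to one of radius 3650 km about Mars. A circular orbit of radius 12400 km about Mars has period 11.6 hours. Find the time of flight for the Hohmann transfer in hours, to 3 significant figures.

t = 3.02 hours

From Kepler's third law T² = 4π²r³/μ at r = 12400 km, T = 11.6 hours = 11.6 × 3600 s = 41760 s: μ = 4π²r³/T² = 43162.2 km³/s².
Semi-major axis of the transfer orbit: a_t = (12400 + 3650)/2 = 8025 km.
Transfer time t = π√(a_t³/μ) = π√((8025)³ / 43162.2) = 10870 s.
Converting: 10870 s ÷ 3600 s/hour = 3.02 hours.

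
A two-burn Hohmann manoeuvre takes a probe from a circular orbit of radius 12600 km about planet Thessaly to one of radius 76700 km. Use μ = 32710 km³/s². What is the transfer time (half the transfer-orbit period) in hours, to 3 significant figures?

t = 45.5 hours

The Hohmann ellipse has a_t = (r₁ + r₂)/2 = 44650 km.
Transfer time t = π√(a_t³/μ) = π√((44650)³ / 32710) = 1.639×10^5 s.
Converting: 1.639×10^5 s ÷ 3600 s/hour = 45.5 hours.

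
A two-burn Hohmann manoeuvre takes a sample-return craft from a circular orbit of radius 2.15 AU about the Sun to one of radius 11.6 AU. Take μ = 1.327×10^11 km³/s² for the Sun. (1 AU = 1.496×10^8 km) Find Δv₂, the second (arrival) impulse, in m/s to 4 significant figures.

In km: r₁ = 2.15 × 1.496×10^8 = 3.2164×10^8 km; r₂ = 11.6 × 1.496×10^8 = 1.73536×10^9 km.
The Hohmann ellipse has a_t = (r₁ + r₂)/2 = 1.0285×10^9 km.
On the circular orbit at r = 1.73536×10^9 km, v_c = √(μ/r) = 8.7446 km/s.
Transfer-orbit speed at the same r (vis-viva, a = a_t): v_t = √[μ(2/r − 1/a_t)] = 4.8902 km/s.
Δv₂ = |v_t − v_c| = |4.8902 − 8.7446| = 3.854 km/s.

Δv₂ = 3854 m/s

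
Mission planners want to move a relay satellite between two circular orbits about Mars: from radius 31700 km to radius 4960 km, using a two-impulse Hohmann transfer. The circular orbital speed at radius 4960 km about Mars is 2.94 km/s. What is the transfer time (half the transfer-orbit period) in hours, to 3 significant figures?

t = 10.5 hours

From the circular-orbit relation v² = μ/r at r = 4960 km: μ = v²r = (2.94)² × 4960 = 42872.3 km³/s².
The Hohmann ellipse has a_t = (r₁ + r₂)/2 = 18330 km.
Transfer time t = π√(a_t³/μ) = π√((18330)³ / 42872.3) = 37650 s.
Converting: 37650 s ÷ 3600 s/hour = 10.5 hours.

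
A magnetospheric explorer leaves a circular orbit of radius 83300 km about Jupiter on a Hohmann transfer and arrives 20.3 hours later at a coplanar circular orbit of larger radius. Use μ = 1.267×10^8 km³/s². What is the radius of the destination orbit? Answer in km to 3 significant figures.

r₂ = 7.35×10^5 km

Transfer time t = 20.3 hours = 73080 s, and t = π√(a_t³/μ).
So a_t = (μ t²/π²)^(1/3) = (1.267×10^8 × (73080)² / π²)^(1/3) = 4.0928×10^5 km.
Since a_t = (r₁ + r₂)/2, r₂ = 2a_t − r₁ = 2×4.0928×10^5 − 83300 = 7.3526×10^5 km.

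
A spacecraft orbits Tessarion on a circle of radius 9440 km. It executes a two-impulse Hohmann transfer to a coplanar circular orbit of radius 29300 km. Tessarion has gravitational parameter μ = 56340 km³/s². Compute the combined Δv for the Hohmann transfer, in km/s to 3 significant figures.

Δv = 0.980 km/s

The Hohmann ellipse has a_t = (r₁ + r₂)/2 = 19370 km.
At r₁ the circular-orbit speed is v₁ = √(μ/r₁) = 2.44299 km/s.
On the transfer ellipse at r₁, v² = μ(2/r − 1/a) gives v_p = √[μ(2/r₁ − 1/a_t)] = 3.00463 km/s.
First burn Δv₁ = |v_p − v₁| = 0.56164 km/s.
Circular speed at r₂: v₂ = √(μ/r₂) = 1.386675 km/s.
Transfer-orbit speed at r₂: v_a = √[μ(2/r₂ − 1/a_t)] = 0.9680456 km/s.
Second burn Δv₂ = |v₂ − v_a| = 0.41863 km/s.
Total Δv = Δv₁ + Δv₂ = 0.9803 km/s.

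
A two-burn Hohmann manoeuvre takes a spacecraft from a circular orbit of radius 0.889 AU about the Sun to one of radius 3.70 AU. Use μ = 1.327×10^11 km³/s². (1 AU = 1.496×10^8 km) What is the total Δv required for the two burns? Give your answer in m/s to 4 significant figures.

Δv = 14370 m/s

In km: r₁ = 0.889 × 1.496×10^8 = 1.329944×10^8 km; r₂ = 3.70 × 1.496×10^8 = 5.5352×10^8 km.
Semi-major axis of the transfer orbit: a_t = (1.329944×10^8 + 5.5352×10^8)/2 = 3.432572×10^8 km.
At r₁ the circular-orbit speed is v₁ = √(μ/r₁) = 31.588 km/s.
On the transfer ellipse at r₁, vis-viva gives v_p = √[μ(2/r₁ − 1/a_t)] = 40.112 km/s.
First burn Δv₁ = |v_p − v₁| = 8.524 km/s.
Circular speed at r₂: v₂ = √(μ/r₂) = 15.4835 km/s.
Transfer-orbit speed at r₂: v_a = √[μ(2/r₂ − 1/a_t)] = 9.63775 km/s.
Second burn Δv₂ = |v₂ − v_a| = 5.846 km/s.
Total Δv = Δv₁ + Δv₂ = 14.37 km/s.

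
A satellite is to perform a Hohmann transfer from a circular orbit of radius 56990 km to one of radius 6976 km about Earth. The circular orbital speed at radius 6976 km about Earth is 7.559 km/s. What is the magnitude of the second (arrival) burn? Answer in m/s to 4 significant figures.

From the circular-orbit relation v² = μ/r at r = 6976 km: μ = v²r = (7.559)² × 6976 = 3.98598×10^5 km³/s².
The Hohmann ellipse has a_t = (r₁ + r₂)/2 = 31983 km.
On the circular orbit at r = 6976 km, v_c = √(μ/r) = 7.559 km/s.
Vis-viva on the transfer ellipse at r = 6976 km gives v_t = √[μ(2/r − 1/a_t)] = 10.09 km/s.
Δv₂ = |v_t − v_c| = |10.09 − 7.559| = 2.531 km/s.

Δv₂ = 2531 m/s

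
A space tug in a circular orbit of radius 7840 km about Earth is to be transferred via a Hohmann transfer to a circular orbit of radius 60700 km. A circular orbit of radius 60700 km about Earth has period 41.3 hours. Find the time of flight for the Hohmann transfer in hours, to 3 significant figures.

t = 8.76 hours

From Kepler's third law T² = 4π²r³/μ at r = 60700 km, T = 41.3 hours = 41.3 × 3600 s = 1.4868×10^5 s: μ = 4π²r³/T² = 3.99412×10^5 km³/s².
Transfer-ellipse semi-major axis a_t = (r₁ + r₂)/2 = (7840 + 60700)/2 = 34270 km.
By Kepler's third law the transfer-orbit period is T = 2π√(a_t³/μ), so t = T/2 = 31540 s.
Converting: 31540 s ÷ 3600 s/hour = 8.76 hours.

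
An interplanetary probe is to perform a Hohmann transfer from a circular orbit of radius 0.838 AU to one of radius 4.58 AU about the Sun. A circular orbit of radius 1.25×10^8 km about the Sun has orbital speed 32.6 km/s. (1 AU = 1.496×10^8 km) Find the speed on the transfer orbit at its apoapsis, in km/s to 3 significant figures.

v = 7.74 km/s

From the circular-orbit relation v² = μ/r at r = 1.25×10^8 km: μ = v²r = (32.6)² × 1.25×10^8 = 1.32845×10^11 km³/s².
In km: r₁ = 0.838 × 1.496×10^8 = 1.253648×10^8 km; r₂ = 4.58 × 1.496×10^8 = 6.85168×10^8 km.
Transfer-ellipse semi-major axis a_t = (r₁ + r₂)/2 = (1.253648×10^8 + 6.85168×10^8)/2 = 4.052664×10^8 km.
At apoapsis, r = 6.85168×10^8 km.
Vis-viva: v = √[μ(2/r − 1/a_t)] = √[1.32845×10^11 × (2/6.85168×10^8 − 1/4.052664×10^8)] = 7.744 km/s.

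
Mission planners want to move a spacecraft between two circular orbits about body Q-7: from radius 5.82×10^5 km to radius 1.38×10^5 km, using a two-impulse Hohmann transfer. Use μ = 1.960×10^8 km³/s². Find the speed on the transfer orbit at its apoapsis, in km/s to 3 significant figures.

Transfer-ellipse semi-major axis a_t = (r₁ + r₂)/2 = (5.820×10^5 + 1.380×10^5)/2 = 3.600×10^5 km.
At apoapsis, r = 5.820×10^5 km.
Vis-viva: v = √[μ(2/r − 1/a_t)] = √[1.960×10^8 × (2/5.820×10^5 − 1/3.600×10^5)] = 11.36 km/s.

v = 11.4 km/s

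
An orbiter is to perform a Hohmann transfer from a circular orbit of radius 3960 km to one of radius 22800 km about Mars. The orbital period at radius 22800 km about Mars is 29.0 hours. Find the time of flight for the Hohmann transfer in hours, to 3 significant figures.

From Kepler's third law T² = 4π²r³/μ at r = 22800 km, T = 29.0 hours = 29.0 × 3600 s = 1.044×10^5 s: μ = 4π²r³/T² = 42930.2 km³/s².
Transfer-ellipse semi-major axis a_t = (r₁ + r₂)/2 = (3960 + 22800)/2 = 13380 km.
Half the transfer-orbit period gives t = π√(a_t³/μ) = 23470 s.
Converting: 23470 s ÷ 3600 s/hour = 6.52 hours.

t = 6.52 hours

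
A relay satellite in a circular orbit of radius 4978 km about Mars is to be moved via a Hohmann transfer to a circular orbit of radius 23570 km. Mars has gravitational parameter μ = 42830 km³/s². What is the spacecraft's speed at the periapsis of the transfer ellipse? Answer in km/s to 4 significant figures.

v = 3.769 km/s

Semi-major axis of the transfer orbit: a_t = (4978 + 23570)/2 = 14274 km.
The periapsis of the transfer ellipse is at r = 4978 km.
Vis-viva: v = √[μ(2/r − 1/a_t)] = √[42830 × (2/4978 − 1/14274)] = 3.769 km/s.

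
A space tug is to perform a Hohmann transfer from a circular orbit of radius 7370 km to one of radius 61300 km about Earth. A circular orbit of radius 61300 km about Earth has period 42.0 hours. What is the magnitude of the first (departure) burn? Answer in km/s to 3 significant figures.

Δv₁ = 2.47 km/s

From Kepler's third law T² = 4π²r³/μ at r = 61300 km, T = 42.0 hours = 42.0 × 3600 s = 1.512×10^5 s: μ = 4π²r³/T² = 3.97775×10^5 km³/s².
Transfer-ellipse semi-major axis a_t = (r₁ + r₂)/2 = (7370 + 61300)/2 = 34335 km.
Circular speed at r = 7370 km: v_c = √(μ/r) = 7.3466 km/s.
Vis-viva on the transfer ellipse at r = 7370 km gives v_t = √[μ(2/r − 1/a_t)] = 9.8163 km/s.
Δv₁ = |v_t − v_c| = |9.8163 − 7.3466| = 2.470 km/s.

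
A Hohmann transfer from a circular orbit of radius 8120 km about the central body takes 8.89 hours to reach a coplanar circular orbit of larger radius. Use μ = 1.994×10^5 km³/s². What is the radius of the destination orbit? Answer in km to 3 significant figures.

r₂ = 46800 km

Transfer time t = 8.89 hours = 32004 s, and t = π√(a_t³/μ).
So a_t = (μ t²/π²)^(1/3) = (1.994×10^5 × (32004)² / π²)^(1/3) = 27454 km.
Since a_t = (r₁ + r₂)/2, r₂ = 2a_t − r₁ = 2×27454 − 8120 = 46788 km.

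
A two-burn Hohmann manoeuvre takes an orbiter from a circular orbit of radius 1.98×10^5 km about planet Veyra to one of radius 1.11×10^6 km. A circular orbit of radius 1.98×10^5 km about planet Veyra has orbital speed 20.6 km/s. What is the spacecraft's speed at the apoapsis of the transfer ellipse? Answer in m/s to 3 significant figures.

From the circular-orbit relation v² = μ/r at r = 1.98×10^5 km: μ = v²r = (20.6)² × 1.98×10^5 = 8.40233×10^7 km³/s².
Semi-major axis of the transfer orbit: a_t = (1.980×10^5 + 1.110×10^6)/2 = 6.540×10^5 km.
At apoapsis, r = 1.110×10^6 km.
Vis-viva: v = √[μ(2/r − 1/a_t)] = √[8.40233×10^7 × (2/1.110×10^6 − 1/6.540×10^5)] = 4.787 km/s.

v = 4790 m/s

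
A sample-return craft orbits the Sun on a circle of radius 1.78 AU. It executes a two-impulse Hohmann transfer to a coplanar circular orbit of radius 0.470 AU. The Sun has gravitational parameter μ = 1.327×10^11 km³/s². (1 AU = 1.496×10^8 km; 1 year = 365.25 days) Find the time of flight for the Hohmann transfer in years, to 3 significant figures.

t = 0.597 years

In km: r₁ = 1.78 × 1.496×10^8 = 2.66288×10^8 km; r₂ = 0.470 × 1.496×10^8 = 7.0312×10^7 km.
Transfer-ellipse semi-major axis a_t = (r₁ + r₂)/2 = (2.66288×10^8 + 7.0312×10^7)/2 = 1.683×10^8 km.
By Kepler's third law the transfer-orbit period is T = 2π√(a_t³/μ), so t = T/2 = 1.883×10^7 s.
Converting: 1.883×10^7 s ÷ 3.15576×10^7 s/year (365.25 × 86400) = 0.597 years.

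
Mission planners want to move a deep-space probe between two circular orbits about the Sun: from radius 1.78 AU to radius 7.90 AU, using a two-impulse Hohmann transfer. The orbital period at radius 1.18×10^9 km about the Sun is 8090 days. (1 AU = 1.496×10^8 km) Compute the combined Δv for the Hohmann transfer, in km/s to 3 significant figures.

From Kepler's third law T² = 4π²r³/μ at r = 1.18×10^9 km, T = 8090 days = 8090 × 86400 s = 6.98976×10^8 s: μ = 4π²r³/T² = 1.32764×10^11 km³/s².
In km: r₁ = 1.78 × 1.496×10^8 = 2.66288×10^8 km; r₂ = 7.90 × 1.496×10^8 = 1.18184×10^9 km.
Semi-major axis of the transfer orbit: a_t = (2.66288×10^8 + 1.18184×10^9)/2 = 7.24064×10^8 km.
At r₁ the circular-orbit speed is v₁ = √(μ/r₁) = 22.329 km/s.
On the transfer ellipse at r₁, vis-viva gives v_p = √[μ(2/r₁ − 1/a_t)] = 28.527 km/s.
First burn Δv₁ = |v_p − v₁| = 6.198 km/s.
At r₂, v₂ = √(μ/r₂) = 10.599 km/s.
Transfer-orbit speed at r₂: v_a = √[μ(2/r₂ − 1/a_t)] = 6.4276 km/s.
Second burn Δv₂ = |v₂ − v_a| = 4.171 km/s.
Δv = Δv₁ + Δv₂ = 6.198 + 4.171 = 10.37 km/s.

Δv = 10.4 km/s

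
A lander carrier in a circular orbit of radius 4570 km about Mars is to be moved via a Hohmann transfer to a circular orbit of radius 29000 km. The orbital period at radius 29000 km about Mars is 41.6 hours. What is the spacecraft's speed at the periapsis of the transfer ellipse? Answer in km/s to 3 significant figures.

v = 4.03 km/s

From Kepler's third law T² = 4π²r³/μ at r = 29000 km, T = 41.6 hours = 41.6 × 3600 s = 1.4976×10^5 s: μ = 4π²r³/T² = 42930.1 km³/s².
Transfer-ellipse semi-major axis a_t = (r₁ + r₂)/2 = (4570 + 29000)/2 = 16785 km.
At periapsis, r = 4570 km.
From the vis-viva equation, v = √[μ(2/r − 1/a_t)] = 4.029 km/s.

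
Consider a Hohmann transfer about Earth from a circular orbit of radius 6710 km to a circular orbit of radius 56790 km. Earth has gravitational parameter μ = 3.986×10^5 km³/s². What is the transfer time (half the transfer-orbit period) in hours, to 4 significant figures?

t = 7.820 hours

The Hohmann ellipse has a_t = (r₁ + r₂)/2 = 31750 km.
Half the transfer-orbit period gives t = π√(a_t³/μ) = 28151 s.
Converting: 28151 s ÷ 3600 s/hour = 7.820 hours.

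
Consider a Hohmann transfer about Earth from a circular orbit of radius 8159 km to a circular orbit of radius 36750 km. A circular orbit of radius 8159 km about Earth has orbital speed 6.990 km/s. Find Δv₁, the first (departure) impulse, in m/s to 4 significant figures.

Δv₁ = 1952 m/s

From the circular-orbit relation v² = μ/r at r = 8159 km: μ = v²r = (6.990)² × 8159 = 3.98650×10^5 km³/s².
Transfer-ellipse semi-major axis a_t = (r₁ + r₂)/2 = (8159 + 36750)/2 = 22454.5 km.
On the circular orbit at r = 8159 km, v_c = √(μ/r) = 6.990 km/s.
Transfer-orbit speed at the same r (vis-viva, a = a_t): v_t = √[μ(2/r − 1/a_t)] = 8.942 km/s.
Δv₁ = |v_t − v_c| = |8.942 − 6.990| = 1.952 km/s.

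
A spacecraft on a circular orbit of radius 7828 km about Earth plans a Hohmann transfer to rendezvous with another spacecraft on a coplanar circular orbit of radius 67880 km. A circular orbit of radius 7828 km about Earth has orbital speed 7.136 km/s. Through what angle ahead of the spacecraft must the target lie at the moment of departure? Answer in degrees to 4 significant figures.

From the circular-orbit relation v² = μ/r at r = 7828 km: μ = v²r = (7.136)² × 7828 = 3.98621×10^5 km³/s².
The Hohmann ellipse has a_t = (r₁ + r₂)/2 = 37854 km.
Transfer time t = π√(a_t³/μ) = 36647 s.
The target's mean motion on its circular orbit is ω₂ = √(μ/r₂³) = 3.5700×10^-5 rad/s.
Angle swept by the target during transfer: ω₂·t = 1.3083 rad = 74.96°.
The spacecraft traverses 180° on the transfer ellipse, so the target must lead by 180° − 74.96° = 105.0°.

φ = 105.0°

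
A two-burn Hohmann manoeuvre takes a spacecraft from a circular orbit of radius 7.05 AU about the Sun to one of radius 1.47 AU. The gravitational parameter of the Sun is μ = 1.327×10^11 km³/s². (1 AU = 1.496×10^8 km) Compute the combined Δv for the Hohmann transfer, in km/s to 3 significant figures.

Δv = 11.7 km/s

In km: r₁ = 7.05 × 1.496×10^8 = 1.05468×10^9 km; r₂ = 1.47 × 1.496×10^8 = 2.19912×10^8 km.
Transfer-ellipse semi-major axis a_t = (r₁ + r₂)/2 = (1.05468×10^9 + 2.19912×10^8)/2 = 6.37296×10^8 km.
At r₁ the circular-orbit speed is v₁ = √(μ/r₁) = 11.217 km/s.
On the transfer ellipse at r₁, v² = μ(2/r − 1/a) gives v_a = √[μ(2/r₁ − 1/a_t)] = 6.5891 km/s.
First burn Δv₁ = |v_a − v₁| = 4.628 km/s.
Circular speed at r₂: v₂ = √(μ/r₂) = 24.565 km/s.
Transfer-orbit speed at r₂: v_p = √[μ(2/r₂ − 1/a_t)] = 31.601 km/s.
Second burn Δv₂ = |v₂ − v_p| = 7.036 km/s.
Total Δv = Δv₁ + Δv₂ = 11.66 km/s.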